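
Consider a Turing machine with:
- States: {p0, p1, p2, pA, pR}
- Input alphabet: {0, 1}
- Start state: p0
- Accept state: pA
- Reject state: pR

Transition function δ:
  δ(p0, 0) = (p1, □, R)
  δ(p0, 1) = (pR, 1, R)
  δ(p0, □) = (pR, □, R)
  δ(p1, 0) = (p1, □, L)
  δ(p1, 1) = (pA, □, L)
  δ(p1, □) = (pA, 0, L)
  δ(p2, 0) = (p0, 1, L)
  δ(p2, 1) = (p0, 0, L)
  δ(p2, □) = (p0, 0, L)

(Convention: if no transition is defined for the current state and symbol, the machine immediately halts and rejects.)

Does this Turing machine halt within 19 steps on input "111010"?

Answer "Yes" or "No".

Execution trace:
Initial: [p0]111010
Step 1: δ(p0, 1) = (pR, 1, R) → 1[pR]11010

The machine reaches the reject state pR and halts.
The machine halted after 1 step (within the 19-step bound).

Answer: Yes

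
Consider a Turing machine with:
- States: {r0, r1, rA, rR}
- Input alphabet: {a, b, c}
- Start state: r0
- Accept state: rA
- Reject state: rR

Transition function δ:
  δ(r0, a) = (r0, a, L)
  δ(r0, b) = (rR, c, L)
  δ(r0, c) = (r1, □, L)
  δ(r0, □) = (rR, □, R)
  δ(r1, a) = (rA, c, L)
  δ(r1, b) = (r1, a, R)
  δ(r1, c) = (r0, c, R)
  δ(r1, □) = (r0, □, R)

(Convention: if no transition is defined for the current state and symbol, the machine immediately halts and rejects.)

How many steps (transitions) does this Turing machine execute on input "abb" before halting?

Execution trace:
Initial: [r0]abb
Step 1: δ(r0, a) = (r0, a, L) → [r0]□abb
Step 2: δ(r0, □) = (rR, □, R) → □[rR]abb

The machine reaches the reject state rR and halts.

The machine executed 2 steps before halting.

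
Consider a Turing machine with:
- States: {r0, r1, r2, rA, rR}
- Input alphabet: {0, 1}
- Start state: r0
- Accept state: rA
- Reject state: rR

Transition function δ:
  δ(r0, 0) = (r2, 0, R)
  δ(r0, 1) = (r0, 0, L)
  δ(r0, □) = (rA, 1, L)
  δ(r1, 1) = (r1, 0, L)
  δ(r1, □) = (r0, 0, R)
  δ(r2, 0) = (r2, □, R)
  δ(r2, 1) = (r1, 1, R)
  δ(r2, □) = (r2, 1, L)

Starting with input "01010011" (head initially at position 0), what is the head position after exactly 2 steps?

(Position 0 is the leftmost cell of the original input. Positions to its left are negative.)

Execution trace (head position shown):
Step 0: [r0]01010011  (head at position 0)
Step 1: move right → 0[r2]1010011  (head at position 1)
Step 2: move right → 01[r1]010011  (head at position 2)

After 2 steps, the head is at position 2.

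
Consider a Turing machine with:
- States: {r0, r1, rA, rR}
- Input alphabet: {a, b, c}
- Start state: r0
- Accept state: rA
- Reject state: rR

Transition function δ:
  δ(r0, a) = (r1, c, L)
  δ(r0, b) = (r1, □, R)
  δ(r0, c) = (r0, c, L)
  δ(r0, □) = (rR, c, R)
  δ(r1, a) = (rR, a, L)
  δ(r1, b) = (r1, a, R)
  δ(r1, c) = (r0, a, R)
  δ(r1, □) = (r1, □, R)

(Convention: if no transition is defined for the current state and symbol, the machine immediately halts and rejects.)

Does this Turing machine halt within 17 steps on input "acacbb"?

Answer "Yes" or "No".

Execution trace:
Initial: [r0]acacbb
Step 1: δ(r0, a) = (r1, c, L) → [r1]□ccacbb
Step 2: δ(r1, □) = (r1, □, R) → □[r1]ccacbb
Step 3: δ(r1, c) = (r0, a, R) → □a[r0]cacbb
Step 4: δ(r0, c) = (r0, c, L) → □[r0]acacbb
Step 5: δ(r0, a) = (r1, c, L) → [r1]□ccacbb
Step 6: δ(r1, □) = (r1, □, R) → □[r1]ccacbb
Step 7: δ(r1, c) = (r0, a, R) → □a[r0]cacbb
Step 8: δ(r0, c) = (r0, c, L) → □[r0]acacbb
Step 9: δ(r0, a) = (r1, c, L) → [r1]□ccacbb
Step 10: δ(r1, □) = (r1, □, R) → □[r1]ccacbb
Step 11: δ(r1, c) = (r0, a, R) → □a[r0]cacbb
Step 12: δ(r0, c) = (r0, c, L) → □[r0]acacbb
Step 13: δ(r0, a) = (r1, c, L) → [r1]□ccacbb
Step 14: δ(r1, □) = (r1, □, R) → □[r1]ccacbb
Step 15: δ(r1, c) = (r0, a, R) → □a[r0]cacbb
Step 16: δ(r0, c) = (r0, c, L) → □[r0]acacbb
Step 17: δ(r0, a) = (r1, c, L) → [r1]□ccacbb

The machine has not reached a halting state after 17 steps.
The machine did not halt within the 17-step bound.

Answer: No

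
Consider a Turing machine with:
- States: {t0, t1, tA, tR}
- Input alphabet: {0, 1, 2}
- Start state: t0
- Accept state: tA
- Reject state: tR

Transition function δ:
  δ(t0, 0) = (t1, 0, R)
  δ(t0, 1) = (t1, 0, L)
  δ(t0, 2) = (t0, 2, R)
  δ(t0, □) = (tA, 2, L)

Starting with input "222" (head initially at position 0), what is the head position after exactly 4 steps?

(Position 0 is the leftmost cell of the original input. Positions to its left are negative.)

Execution trace (head position shown):
Step 0: [t0]222  (head at position 0)
Step 1: move right → 2[t0]22  (head at position 1)
Step 2: move right → 22[t0]2  (head at position 2)
Step 3: move right → 222[t0]□  (head at position 3)
Step 4: move left → 22[tA]22  (head at position 2)

After 4 steps, the head is at position 2.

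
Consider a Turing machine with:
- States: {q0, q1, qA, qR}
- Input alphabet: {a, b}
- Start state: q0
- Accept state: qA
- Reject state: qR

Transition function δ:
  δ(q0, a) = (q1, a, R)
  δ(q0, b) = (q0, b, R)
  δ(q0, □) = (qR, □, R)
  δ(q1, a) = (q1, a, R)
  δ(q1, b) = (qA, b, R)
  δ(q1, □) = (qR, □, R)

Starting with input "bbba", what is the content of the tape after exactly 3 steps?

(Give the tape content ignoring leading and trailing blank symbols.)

Execution trace:
Initial: [q0]bbba
Step 1: δ(q0, b) = (q0, b, R) → b[q0]bba
Step 2: δ(q0, b) = (q0, b, R) → bb[q0]ba
Step 3: δ(q0, b) = (q0, b, R) → bbb[q0]a

After 3 steps, the tape (ignoring leading/trailing blanks) is: bbba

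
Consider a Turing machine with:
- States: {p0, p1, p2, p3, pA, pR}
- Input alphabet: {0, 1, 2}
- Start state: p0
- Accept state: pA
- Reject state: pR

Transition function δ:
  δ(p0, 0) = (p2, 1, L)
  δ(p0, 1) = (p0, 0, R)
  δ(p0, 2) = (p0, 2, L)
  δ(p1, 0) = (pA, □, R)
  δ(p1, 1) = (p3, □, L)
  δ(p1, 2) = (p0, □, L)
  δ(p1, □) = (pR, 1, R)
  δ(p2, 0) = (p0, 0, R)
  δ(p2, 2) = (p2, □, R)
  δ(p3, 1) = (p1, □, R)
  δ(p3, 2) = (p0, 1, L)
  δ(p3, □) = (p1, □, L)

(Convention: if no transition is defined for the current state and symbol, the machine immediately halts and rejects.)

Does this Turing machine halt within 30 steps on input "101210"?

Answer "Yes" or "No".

Execution trace:
Initial: [p0]101210
Step 1: δ(p0, 1) = (p0, 0, R) → 0[p0]01210
Step 2: δ(p0, 0) = (p2, 1, L) → [p2]011210
Step 3: δ(p2, 0) = (p0, 0, R) → 0[p0]11210
Step 4: δ(p0, 1) = (p0, 0, R) → 00[p0]1210
Step 5: δ(p0, 1) = (p0, 0, R) → 000[p0]210
Step 6: δ(p0, 2) = (p0, 2, L) → 00[p0]0210
Step 7: δ(p0, 0) = (p2, 1, L) → 0[p2]01210
Step 8: δ(p2, 0) = (p0, 0, R) → 00[p0]1210
Step 9: δ(p0, 1) = (p0, 0, R) → 000[p0]210
Step 10: δ(p0, 2) = (p0, 2, L) → 00[p0]0210
Step 11: δ(p0, 0) = (p2, 1, L) → 0[p2]01210
Step 12: δ(p2, 0) = (p0, 0, R) → 00[p0]1210
Step 13: δ(p0, 1) = (p0, 0, R) → 000[p0]210
Step 14: δ(p0, 2) = (p0, 2, L) → 00[p0]0210
Step 15: δ(p0, 0) = (p2, 1, L) → 0[p2]01210
Step 16: δ(p2, 0) = (p0, 0, R) → 00[p0]1210
Step 17: δ(p0, 1) = (p0, 0, R) → 000[p0]210
Step 18: δ(p0, 2) = (p0, 2, L) → 00[p0]0210
Step 19: δ(p0, 0) = (p2, 1, L) → 0[p2]01210
Step 20: δ(p2, 0) = (p0, 0, R) → 00[p0]1210
Step 21: δ(p0, 1) = (p0, 0, R) → 000[p0]210
Step 22: δ(p0, 2) = (p0, 2, L) → 00[p0]0210
Step 23: δ(p0, 0) = (p2, 1, L) → 0[p2]01210
Step 24: δ(p2, 0) = (p0, 0, R) → 00[p0]1210
Step 25: δ(p0, 1) = (p0, 0, R) → 000[p0]210
Step 26: δ(p0, 2) = (p0, 2, L) → 00[p0]0210
Step 27: δ(p0, 0) = (p2, 1, L) → 0[p2]01210
Step 28: δ(p2, 0) = (p0, 0, R) → 00[p0]1210
Step 29: δ(p0, 1) = (p0, 0, R) → 000[p0]210
Step 30: δ(p0, 2) = (p0, 2, L) → 00[p0]0210

The machine has not reached a halting state after 30 steps.
The machine did not halt within the 30-step bound.

Answer: No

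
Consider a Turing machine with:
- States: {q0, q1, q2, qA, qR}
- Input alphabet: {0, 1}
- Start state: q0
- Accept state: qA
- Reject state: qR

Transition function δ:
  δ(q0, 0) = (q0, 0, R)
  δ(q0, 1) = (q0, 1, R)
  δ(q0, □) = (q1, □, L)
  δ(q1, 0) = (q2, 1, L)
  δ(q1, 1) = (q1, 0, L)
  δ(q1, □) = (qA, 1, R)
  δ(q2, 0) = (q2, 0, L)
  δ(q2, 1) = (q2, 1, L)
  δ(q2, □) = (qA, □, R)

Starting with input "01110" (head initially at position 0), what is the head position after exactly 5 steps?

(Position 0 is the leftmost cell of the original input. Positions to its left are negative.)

Execution trace (head position shown):
Step 0: [q0]01110  (head at position 0)
Step 1: move right → 0[q0]1110  (head at position 1)
Step 2: move right → 01[q0]110  (head at position 2)
Step 3: move right → 011[q0]10  (head at position 3)
Step 4: move right → 0111[q0]0  (head at position 4)
Step 5: move right → 01110[q0]□  (head at position 5)

After 5 steps, the head is at position 5.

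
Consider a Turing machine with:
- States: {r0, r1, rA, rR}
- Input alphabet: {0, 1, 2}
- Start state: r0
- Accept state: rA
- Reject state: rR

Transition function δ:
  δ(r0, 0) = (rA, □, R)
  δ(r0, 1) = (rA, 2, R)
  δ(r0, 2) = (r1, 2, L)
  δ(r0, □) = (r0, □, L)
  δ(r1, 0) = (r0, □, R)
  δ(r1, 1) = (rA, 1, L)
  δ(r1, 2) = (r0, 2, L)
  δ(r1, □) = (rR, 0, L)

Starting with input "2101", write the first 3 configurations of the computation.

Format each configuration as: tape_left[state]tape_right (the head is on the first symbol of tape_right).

Transitions applied:
Step 1: δ(r0, 2) = (r1, 2, L)
Step 2: δ(r1, □) = (rR, 0, L)

The first 3 configurations are:
[r0]2101 ⊢ [r1]□2101 ⊢ [rR]□02101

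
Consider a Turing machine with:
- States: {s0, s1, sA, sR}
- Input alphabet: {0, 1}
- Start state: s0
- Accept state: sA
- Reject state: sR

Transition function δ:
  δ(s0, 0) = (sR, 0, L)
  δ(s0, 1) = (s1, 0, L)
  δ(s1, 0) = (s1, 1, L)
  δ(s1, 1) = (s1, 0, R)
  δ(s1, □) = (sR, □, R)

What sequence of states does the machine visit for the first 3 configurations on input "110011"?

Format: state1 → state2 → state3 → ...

Execution trace:
Initial: [s0]110011
Step 1: δ(s0, 1) = (s1, 0, L) → [s1]□010011
Step 2: δ(s1, □) = (sR, □, R) → □[sR]010011

The machine reaches the reject state sR and halts.

State sequence: s0 → s1 → sR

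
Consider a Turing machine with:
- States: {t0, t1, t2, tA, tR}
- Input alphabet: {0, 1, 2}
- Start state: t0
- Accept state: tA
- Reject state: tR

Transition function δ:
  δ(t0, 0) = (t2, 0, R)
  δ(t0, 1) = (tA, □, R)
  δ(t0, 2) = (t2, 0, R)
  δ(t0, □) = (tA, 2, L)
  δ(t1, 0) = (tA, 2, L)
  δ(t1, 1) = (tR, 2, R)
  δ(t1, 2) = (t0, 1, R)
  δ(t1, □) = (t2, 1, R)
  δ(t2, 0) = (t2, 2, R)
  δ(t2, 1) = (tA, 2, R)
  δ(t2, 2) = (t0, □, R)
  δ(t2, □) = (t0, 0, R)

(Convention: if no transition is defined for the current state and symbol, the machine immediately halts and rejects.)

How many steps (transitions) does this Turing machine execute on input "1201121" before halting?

Execution trace:
Initial: [t0]1201121
Step 1: δ(t0, 1) = (tA, □, R) → □[tA]201121

The machine reaches the accept state tA and halts.

The machine executed 1 step before halting.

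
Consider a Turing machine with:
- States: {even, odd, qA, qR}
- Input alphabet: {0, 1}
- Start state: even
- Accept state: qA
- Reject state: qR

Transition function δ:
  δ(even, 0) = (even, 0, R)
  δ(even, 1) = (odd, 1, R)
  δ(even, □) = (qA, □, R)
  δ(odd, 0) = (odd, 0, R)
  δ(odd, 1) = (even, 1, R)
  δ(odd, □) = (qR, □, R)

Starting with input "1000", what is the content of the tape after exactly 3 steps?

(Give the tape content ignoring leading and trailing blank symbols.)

Execution trace:
Initial: [even]1000
Step 1: δ(even, 1) = (odd, 1, R) → 1[odd]000
Step 2: δ(odd, 0) = (odd, 0, R) → 10[odd]00
Step 3: δ(odd, 0) = (odd, 0, R) → 100[odd]0

After 3 steps, the tape (ignoring leading/trailing blanks) is: 1000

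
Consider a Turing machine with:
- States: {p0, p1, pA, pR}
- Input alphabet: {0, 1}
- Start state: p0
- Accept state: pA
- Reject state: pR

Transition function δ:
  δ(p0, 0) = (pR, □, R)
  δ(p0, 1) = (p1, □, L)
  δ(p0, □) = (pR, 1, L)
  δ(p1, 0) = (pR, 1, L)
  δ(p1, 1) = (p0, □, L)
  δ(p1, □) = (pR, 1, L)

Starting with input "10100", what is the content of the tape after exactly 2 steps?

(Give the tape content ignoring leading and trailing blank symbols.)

Execution trace:
Initial: [p0]10100
Step 1: δ(p0, 1) = (p1, □, L) → [p1]□□0100
Step 2: δ(p1, □) = (pR, 1, L) → [pR]□1□0100

The machine reaches the reject state pR and halts.

After 2 steps, the tape (ignoring leading/trailing blanks) is: 1□0100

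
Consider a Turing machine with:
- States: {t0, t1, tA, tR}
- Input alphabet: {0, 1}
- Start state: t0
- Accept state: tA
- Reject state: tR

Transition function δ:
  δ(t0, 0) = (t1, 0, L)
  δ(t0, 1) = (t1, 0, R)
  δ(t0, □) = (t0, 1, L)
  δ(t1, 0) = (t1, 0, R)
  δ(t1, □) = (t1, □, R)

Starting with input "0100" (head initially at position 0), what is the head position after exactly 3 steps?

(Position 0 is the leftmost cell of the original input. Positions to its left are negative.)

Execution trace (head position shown):
Step 0: [t0]0100  (head at position 0)
Step 1: move left → [t1]□0100  (head at position -1)
Step 2: move right → □[t1]0100  (head at position 0)
Step 3: move right → □0[t1]100  (head at position 1)

After 3 steps, the head is at position 1.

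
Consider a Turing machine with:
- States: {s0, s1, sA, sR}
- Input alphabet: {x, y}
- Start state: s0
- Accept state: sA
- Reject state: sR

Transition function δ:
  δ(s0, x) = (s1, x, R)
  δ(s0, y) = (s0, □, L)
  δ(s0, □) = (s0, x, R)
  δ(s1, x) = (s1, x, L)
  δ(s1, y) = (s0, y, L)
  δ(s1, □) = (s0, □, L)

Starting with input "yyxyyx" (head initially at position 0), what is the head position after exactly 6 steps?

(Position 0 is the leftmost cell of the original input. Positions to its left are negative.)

Execution trace (head position shown):
Step 0: [s0]yyxyyx  (head at position 0)
Step 1: move left → [s0]□□yxyyx  (head at position -1)
Step 2: move right → x[s0]□yxyyx  (head at position 0)
Step 3: move right → xx[s0]yxyyx  (head at position 1)
Step 4: move left → x[s0]x□xyyx  (head at position 0)
Step 5: move right → xx[s1]□xyyx  (head at position 1)
Step 6: move left → x[s0]x□xyyx  (head at position 0)

After 6 steps, the head is at position 0.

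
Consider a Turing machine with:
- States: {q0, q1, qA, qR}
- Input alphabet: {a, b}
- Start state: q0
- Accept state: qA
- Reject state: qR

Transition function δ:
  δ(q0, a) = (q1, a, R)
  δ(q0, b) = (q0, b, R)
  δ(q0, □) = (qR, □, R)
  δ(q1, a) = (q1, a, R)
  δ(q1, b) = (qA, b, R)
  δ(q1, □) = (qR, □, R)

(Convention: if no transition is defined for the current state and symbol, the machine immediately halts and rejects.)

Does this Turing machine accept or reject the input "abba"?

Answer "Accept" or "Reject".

Execution trace:
Initial: [q0]abba
Step 1: δ(q0, a) = (q1, a, R) → a[q1]bba
Step 2: δ(q1, b) = (qA, b, R) → ab[qA]ba

The machine reaches the accept state qA and halts.

Answer: Accept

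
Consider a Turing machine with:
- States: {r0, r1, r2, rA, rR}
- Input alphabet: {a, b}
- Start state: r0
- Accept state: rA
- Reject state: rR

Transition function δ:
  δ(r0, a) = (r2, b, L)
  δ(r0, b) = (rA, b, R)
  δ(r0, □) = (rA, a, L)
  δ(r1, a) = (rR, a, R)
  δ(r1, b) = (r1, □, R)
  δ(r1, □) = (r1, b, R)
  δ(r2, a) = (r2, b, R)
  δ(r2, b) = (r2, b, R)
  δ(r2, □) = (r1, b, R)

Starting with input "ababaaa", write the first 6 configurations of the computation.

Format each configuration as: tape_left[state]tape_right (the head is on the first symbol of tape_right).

Transitions applied:
Step 1: δ(r0, a) = (r2, b, L)
Step 2: δ(r2, □) = (r1, b, R)
Step 3: δ(r1, b) = (r1, □, R)
Step 4: δ(r1, b) = (r1, □, R)
Step 5: δ(r1, a) = (rR, a, R)

The first 6 configurations are:
[r0]ababaaa ⊢ [r2]□bbabaaa ⊢ b[r1]bbabaaa ⊢ b□[r1]babaaa ⊢ b□□[r1]abaaa ⊢ b□□a[rR]baaa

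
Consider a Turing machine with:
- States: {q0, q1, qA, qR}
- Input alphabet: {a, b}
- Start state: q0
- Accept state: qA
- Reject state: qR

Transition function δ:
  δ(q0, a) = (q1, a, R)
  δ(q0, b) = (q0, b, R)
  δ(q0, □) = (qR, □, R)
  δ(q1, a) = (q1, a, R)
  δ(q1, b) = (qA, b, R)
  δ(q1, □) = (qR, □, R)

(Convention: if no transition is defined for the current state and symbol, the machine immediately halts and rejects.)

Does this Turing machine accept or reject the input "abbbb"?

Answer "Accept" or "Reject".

Execution trace:
Initial: [q0]abbbb
Step 1: δ(q0, a) = (q1, a, R) → a[q1]bbbb
Step 2: δ(q1, b) = (qA, b, R) → ab[qA]bbb

The machine reaches the accept state qA and halts.

Answer: Accept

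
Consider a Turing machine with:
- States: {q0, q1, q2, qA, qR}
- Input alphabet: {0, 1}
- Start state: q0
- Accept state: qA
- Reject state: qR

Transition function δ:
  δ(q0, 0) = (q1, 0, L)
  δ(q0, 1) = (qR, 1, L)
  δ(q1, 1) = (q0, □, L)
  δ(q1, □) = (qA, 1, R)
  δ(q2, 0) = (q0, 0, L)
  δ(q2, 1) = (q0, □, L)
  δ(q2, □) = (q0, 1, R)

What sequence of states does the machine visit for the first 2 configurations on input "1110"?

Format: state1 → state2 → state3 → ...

Execution trace:
Initial: [q0]1110
Step 1: δ(q0, 1) = (qR, 1, L) → [qR]□1110

The machine reaches the reject state qR and halts.

State sequence: q0 → qR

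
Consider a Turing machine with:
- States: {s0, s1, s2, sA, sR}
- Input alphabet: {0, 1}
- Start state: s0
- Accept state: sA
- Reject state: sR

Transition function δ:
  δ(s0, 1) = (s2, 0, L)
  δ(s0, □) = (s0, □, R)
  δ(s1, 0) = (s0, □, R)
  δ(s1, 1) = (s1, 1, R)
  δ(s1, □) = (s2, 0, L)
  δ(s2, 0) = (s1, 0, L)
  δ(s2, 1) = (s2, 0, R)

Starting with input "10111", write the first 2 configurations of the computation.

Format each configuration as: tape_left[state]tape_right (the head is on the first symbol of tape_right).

Transitions applied:
Step 1: δ(s0, 1) = (s2, 0, L)

The first 2 configurations are:
[s0]10111 ⊢ [s2]□00111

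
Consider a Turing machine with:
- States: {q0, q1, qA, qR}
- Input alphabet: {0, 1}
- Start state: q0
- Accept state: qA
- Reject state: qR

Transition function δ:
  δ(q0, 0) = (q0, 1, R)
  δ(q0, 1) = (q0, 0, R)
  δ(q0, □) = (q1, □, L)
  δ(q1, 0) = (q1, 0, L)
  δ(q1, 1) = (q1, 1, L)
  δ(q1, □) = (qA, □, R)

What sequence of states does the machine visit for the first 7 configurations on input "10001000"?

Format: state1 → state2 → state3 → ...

Execution trace:
Initial: [q0]10001000
Step 1: δ(q0, 1) = (q0, 0, R) → 0[q0]0001000
Step 2: δ(q0, 0) = (q0, 1, R) → 01[q0]001000
Step 3: δ(q0, 0) = (q0, 1, R) → 011[q0]01000
Step 4: δ(q0, 0) = (q0, 1, R) → 0111[q0]1000
Step 5: δ(q0, 1) = (q0, 0, R) → 01110[q0]000
Step 6: δ(q0, 0) = (q0, 1, R) → 011101[q0]00

State sequence: q0 → q0 → q0 → q0 → q0 → q0 → q0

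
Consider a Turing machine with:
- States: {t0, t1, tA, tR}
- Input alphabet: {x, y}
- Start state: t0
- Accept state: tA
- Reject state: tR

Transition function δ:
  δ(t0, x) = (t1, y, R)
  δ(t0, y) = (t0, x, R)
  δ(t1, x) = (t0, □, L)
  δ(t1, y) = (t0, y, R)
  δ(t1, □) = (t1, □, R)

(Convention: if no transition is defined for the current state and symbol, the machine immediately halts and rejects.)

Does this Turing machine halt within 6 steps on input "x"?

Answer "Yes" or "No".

Execution trace:
Initial: [t0]x
Step 1: δ(t0, x) = (t1, y, R) → y[t1]□
Step 2: δ(t1, □) = (t1, □, R) → y□[t1]□
Step 3: δ(t1, □) = (t1, □, R) → y□□[t1]□
Step 4: δ(t1, □) = (t1, □, R) → y□□□[t1]□
Step 5: δ(t1, □) = (t1, □, R) → y□□□□[t1]□
Step 6: δ(t1, □) = (t1, □, R) → y□□□□□[t1]□

The machine has not reached a halting state after 6 steps.
The machine did not halt within the 6-step bound.

Answer: No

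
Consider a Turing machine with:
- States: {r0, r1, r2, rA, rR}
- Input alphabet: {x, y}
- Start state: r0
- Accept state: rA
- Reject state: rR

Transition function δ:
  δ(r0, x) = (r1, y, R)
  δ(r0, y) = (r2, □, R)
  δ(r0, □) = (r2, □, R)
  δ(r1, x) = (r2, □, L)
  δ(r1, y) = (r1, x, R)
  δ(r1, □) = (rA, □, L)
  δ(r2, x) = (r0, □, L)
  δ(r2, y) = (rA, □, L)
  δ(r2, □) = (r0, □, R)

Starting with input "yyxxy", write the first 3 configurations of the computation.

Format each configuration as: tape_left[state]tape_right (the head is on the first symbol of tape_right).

Transitions applied:
Step 1: δ(r0, y) = (r2, □, R)
Step 2: δ(r2, y) = (rA, □, L)

The first 3 configurations are:
[r0]yyxxy ⊢ □[r2]yxxy ⊢ [rA]□□xxy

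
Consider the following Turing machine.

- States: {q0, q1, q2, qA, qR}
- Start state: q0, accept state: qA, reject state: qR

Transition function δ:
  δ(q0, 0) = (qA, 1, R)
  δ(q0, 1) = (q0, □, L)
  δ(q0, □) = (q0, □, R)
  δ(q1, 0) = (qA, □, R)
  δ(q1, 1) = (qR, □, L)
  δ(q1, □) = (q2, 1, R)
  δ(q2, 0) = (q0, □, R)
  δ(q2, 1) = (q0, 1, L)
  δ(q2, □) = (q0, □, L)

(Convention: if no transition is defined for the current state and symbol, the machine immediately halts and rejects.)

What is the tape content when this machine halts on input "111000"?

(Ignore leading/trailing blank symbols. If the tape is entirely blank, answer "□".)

Execution trace:
Initial: [q0]111000
Step 1: δ(q0, 1) = (q0, □, L) → [q0]□□11000
Step 2: δ(q0, □) = (q0, □, R) → □[q0]□11000
Step 3: δ(q0, □) = (q0, □, R) → □□[q0]11000
Step 4: δ(q0, 1) = (q0, □, L) → □[q0]□□1000
Step 5: δ(q0, □) = (q0, □, R) → □□[q0]□1000
Step 6: δ(q0, □) = (q0, □, R) → □□□[q0]1000
Step 7: δ(q0, 1) = (q0, □, L) → □□[q0]□□000
Step 8: δ(q0, □) = (q0, □, R) → □□□[q0]□000
Step 9: δ(q0, □) = (q0, □, R) → □□□□[q0]000
Step 10: δ(q0, 0) = (qA, 1, R) → □□□□1[qA]00

The machine reaches the accept state qA and halts.

Final tape (ignoring leading/trailing blanks): 100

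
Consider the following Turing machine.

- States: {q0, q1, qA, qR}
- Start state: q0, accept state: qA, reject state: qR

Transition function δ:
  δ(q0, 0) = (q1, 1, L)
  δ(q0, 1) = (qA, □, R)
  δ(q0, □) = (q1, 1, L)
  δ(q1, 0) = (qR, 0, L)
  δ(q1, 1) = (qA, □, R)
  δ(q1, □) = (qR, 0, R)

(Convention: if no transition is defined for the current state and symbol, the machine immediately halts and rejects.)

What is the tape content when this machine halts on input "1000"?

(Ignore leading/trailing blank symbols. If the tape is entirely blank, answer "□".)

Execution trace:
Initial: [q0]1000
Step 1: δ(q0, 1) = (qA, □, R) → □[qA]000

The machine reaches the accept state qA and halts.

Final tape (ignoring leading/trailing blanks): 000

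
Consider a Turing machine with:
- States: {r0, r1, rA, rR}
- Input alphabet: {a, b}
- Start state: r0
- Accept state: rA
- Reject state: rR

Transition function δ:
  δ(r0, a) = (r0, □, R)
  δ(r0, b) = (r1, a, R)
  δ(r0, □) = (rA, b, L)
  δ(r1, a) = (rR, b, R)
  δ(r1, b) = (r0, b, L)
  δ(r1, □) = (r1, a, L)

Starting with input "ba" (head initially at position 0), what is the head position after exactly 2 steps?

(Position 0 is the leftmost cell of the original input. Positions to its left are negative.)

Execution trace (head position shown):
Step 0: [r0]ba  (head at position 0)
Step 1: move right → a[r1]a  (head at position 1)
Step 2: move right → ab[rR]□  (head at position 2)

After 2 steps, the head is at position 2.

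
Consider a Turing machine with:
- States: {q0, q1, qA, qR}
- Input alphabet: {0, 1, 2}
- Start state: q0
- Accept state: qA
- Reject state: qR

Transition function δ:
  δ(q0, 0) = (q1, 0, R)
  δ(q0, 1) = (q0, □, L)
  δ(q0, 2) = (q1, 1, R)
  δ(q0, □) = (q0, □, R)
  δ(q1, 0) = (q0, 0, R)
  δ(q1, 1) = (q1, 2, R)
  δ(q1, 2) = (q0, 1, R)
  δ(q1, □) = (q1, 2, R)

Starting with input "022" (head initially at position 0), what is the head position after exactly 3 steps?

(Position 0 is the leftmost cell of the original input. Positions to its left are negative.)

Execution trace (head position shown):
Step 0: [q0]022  (head at position 0)
Step 1: move right → 0[q1]22  (head at position 1)
Step 2: move right → 01[q0]2  (head at position 2)
Step 3: move right → 011[q1]□  (head at position 3)

After 3 steps, the head is at position 3.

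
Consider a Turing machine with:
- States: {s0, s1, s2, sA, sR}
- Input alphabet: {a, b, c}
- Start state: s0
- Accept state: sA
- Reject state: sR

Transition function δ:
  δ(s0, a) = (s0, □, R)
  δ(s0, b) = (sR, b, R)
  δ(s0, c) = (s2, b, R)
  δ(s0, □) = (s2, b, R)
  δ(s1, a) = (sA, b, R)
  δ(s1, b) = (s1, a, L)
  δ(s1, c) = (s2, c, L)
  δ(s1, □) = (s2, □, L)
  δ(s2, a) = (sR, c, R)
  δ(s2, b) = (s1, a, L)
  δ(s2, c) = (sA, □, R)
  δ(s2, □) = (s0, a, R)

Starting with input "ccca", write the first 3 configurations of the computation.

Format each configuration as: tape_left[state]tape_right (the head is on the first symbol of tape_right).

Transitions applied:
Step 1: δ(s0, c) = (s2, b, R)
Step 2: δ(s2, c) = (sA, □, R)

The first 3 configurations are:
[s0]ccca ⊢ b[s2]cca ⊢ b□[sA]ca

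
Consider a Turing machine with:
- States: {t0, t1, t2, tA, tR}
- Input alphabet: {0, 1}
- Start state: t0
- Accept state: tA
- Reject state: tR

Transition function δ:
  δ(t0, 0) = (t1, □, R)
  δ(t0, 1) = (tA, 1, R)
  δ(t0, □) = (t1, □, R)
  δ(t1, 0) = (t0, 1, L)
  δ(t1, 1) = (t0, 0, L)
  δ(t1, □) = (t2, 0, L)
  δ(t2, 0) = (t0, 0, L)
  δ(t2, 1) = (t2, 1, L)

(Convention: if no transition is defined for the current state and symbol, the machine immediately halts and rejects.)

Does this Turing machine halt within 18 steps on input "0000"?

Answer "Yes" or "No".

Execution trace:
Initial: [t0]0000
Step 1: δ(t0, 0) = (t1, □, R) → □[t1]000
Step 2: δ(t1, 0) = (t0, 1, L) → [t0]□100
Step 3: δ(t0, □) = (t1, □, R) → □[t1]100
Step 4: δ(t1, 1) = (t0, 0, L) → [t0]□000
Step 5: δ(t0, □) = (t1, □, R) → □[t1]000
Step 6: δ(t1, 0) = (t0, 1, L) → [t0]□100
Step 7: δ(t0, □) = (t1, □, R) → □[t1]100
Step 8: δ(t1, 1) = (t0, 0, L) → [t0]□000
Step 9: δ(t0, □) = (t1, □, R) → □[t1]000
Step 10: δ(t1, 0) = (t0, 1, L) → [t0]□100
Step 11: δ(t0, □) = (t1, □, R) → □[t1]100
Step 12: δ(t1, 1) = (t0, 0, L) → [t0]□000
Step 13: δ(t0, □) = (t1, □, R) → □[t1]000
Step 14: δ(t1, 0) = (t0, 1, L) → [t0]□100
Step 15: δ(t0, □) = (t1, □, R) → □[t1]100
Step 16: δ(t1, 1) = (t0, 0, L) → [t0]□000
Step 17: δ(t0, □) = (t1, □, R) → □[t1]000
Step 18: δ(t1, 0) = (t0, 1, L) → [t0]□100

The machine has not reached a halting state after 18 steps.
The machine did not halt within the 18-step bound.

Answer: No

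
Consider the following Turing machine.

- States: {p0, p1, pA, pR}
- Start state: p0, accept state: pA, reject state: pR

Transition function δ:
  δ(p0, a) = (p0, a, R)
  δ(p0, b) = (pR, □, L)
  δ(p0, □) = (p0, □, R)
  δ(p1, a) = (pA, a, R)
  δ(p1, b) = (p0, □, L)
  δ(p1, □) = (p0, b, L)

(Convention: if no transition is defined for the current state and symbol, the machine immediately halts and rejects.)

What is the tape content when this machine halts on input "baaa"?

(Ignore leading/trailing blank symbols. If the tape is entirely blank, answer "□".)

Execution trace:
Initial: [p0]baaa
Step 1: δ(p0, b) = (pR, □, L) → [pR]□□aaa

The machine reaches the reject state pR and halts.

Final tape (ignoring leading/trailing blanks): aaa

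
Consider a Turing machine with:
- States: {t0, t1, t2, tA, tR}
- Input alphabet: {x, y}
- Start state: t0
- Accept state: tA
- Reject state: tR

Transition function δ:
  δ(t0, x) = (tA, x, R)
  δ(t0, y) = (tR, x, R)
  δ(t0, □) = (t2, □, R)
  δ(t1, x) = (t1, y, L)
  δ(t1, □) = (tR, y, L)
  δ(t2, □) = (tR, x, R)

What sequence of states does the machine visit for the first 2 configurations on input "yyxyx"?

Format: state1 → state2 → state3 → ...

Execution trace:
Initial: [t0]yyxyx
Step 1: δ(t0, y) = (tR, x, R) → x[tR]yxyx

The machine reaches the reject state tR and halts.

State sequence: t0 → tR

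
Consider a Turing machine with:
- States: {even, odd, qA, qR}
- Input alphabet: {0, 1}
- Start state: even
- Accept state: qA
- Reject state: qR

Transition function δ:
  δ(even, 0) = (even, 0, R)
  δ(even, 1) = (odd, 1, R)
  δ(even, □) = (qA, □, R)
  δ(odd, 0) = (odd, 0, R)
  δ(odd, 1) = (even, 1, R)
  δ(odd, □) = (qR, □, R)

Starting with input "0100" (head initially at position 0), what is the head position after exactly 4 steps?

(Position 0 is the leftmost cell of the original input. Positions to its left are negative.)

Execution trace (head position shown):
Step 0: [even]0100  (head at position 0)
Step 1: move right → 0[even]100  (head at position 1)
Step 2: move right → 01[odd]00  (head at position 2)
Step 3: move right → 010[odd]0  (head at position 3)
Step 4: move right → 0100[odd]□  (head at position 4)

After 4 steps, the head is at position 4.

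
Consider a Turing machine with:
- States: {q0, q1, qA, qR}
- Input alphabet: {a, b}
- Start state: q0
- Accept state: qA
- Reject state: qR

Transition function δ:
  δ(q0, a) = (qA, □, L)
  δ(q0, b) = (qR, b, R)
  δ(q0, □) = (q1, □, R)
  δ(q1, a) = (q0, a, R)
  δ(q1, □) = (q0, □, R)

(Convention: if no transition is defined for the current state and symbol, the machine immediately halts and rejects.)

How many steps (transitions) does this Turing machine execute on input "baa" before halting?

Execution trace:
Initial: [q0]baa
Step 1: δ(q0, b) = (qR, b, R) → b[qR]aa

The machine reaches the reject state qR and halts.

The machine executed 1 step before halting.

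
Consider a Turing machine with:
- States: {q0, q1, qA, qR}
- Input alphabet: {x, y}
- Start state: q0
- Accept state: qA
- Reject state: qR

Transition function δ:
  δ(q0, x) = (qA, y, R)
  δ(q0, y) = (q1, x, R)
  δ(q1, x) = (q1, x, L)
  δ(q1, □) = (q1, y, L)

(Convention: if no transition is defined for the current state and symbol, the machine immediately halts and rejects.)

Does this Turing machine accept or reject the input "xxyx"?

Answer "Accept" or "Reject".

Execution trace:
Initial: [q0]xxyx
Step 1: δ(q0, x) = (qA, y, R) → y[qA]xyx

The machine reaches the accept state qA and halts.

Answer: Accept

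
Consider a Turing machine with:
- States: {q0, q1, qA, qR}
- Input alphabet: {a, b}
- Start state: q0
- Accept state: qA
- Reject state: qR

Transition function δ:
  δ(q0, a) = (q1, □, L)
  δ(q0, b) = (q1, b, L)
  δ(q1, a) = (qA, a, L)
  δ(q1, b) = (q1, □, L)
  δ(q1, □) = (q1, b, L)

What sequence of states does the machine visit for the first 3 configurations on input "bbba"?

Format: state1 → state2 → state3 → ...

Execution trace:
Initial: [q0]bbba
Step 1: δ(q0, b) = (q1, b, L) → [q1]□bbba
Step 2: δ(q1, □) = (q1, b, L) → [q1]□bbbba

State sequence: q0 → q1 → q1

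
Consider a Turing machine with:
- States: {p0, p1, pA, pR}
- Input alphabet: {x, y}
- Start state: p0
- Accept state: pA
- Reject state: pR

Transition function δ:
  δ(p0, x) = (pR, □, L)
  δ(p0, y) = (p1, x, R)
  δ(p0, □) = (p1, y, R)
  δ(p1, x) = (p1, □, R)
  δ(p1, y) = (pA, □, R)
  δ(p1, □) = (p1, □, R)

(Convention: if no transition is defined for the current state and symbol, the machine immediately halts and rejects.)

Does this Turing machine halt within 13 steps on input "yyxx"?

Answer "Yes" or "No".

Execution trace:
Initial: [p0]yyxx
Step 1: δ(p0, y) = (p1, x, R) → x[p1]yxx
Step 2: δ(p1, y) = (pA, □, R) → x□[pA]xx

The machine reaches the accept state pA and halts.
The machine halted after 2 steps (within the 13-step bound).

Answer: Yes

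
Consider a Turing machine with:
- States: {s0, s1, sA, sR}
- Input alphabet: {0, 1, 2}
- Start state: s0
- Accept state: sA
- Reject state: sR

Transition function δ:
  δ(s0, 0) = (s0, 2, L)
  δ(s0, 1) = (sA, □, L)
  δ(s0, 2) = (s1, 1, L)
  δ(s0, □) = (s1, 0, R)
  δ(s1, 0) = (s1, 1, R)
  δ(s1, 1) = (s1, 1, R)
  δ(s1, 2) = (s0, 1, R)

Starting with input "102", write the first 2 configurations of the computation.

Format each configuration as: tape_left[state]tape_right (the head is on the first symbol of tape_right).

Transitions applied:
Step 1: δ(s0, 1) = (sA, □, L)

The first 2 configurations are:
[s0]102 ⊢ [sA]□□02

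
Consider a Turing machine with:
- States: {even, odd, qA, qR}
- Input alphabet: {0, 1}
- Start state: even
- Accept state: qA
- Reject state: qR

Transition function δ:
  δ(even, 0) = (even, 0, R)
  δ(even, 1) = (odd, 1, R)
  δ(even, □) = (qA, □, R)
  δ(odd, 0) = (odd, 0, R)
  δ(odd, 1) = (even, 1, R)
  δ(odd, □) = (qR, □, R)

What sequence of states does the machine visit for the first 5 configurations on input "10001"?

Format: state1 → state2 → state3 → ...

Execution trace:
Initial: [even]10001
Step 1: δ(even, 1) = (odd, 1, R) → 1[odd]0001
Step 2: δ(odd, 0) = (odd, 0, R) → 10[odd]001
Step 3: δ(odd, 0) = (odd, 0, R) → 100[odd]01
Step 4: δ(odd, 0) = (odd, 0, R) → 1000[odd]1

State sequence: even → odd → odd → odd → odd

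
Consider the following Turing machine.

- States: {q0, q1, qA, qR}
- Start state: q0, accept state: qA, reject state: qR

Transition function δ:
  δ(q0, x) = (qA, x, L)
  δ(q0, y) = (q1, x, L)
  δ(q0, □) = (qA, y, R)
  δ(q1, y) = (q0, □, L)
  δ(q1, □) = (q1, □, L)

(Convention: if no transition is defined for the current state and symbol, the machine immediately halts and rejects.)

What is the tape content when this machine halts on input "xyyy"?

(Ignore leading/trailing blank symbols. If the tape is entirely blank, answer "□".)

Execution trace:
Initial: [q0]xyyy
Step 1: δ(q0, x) = (qA, x, L) → [qA]□xyyy

The machine reaches the accept state qA and halts.

Final tape (ignoring leading/trailing blanks): xyyy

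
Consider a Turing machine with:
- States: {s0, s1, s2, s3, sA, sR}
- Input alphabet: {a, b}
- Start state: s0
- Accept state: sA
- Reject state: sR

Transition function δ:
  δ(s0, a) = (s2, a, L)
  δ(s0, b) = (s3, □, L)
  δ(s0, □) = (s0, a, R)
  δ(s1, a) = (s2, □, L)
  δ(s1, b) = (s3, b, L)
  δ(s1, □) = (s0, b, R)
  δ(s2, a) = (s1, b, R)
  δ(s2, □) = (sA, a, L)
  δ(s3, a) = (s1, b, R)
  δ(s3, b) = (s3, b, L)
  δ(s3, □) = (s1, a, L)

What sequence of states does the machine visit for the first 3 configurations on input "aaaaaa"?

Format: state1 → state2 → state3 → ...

Execution trace:
Initial: [s0]aaaaaa
Step 1: δ(s0, a) = (s2, a, L) → [s2]□aaaaaa
Step 2: δ(s2, □) = (sA, a, L) → [sA]□aaaaaaa

The machine reaches the accept state sA and halts.

State sequence: s0 → s2 → sA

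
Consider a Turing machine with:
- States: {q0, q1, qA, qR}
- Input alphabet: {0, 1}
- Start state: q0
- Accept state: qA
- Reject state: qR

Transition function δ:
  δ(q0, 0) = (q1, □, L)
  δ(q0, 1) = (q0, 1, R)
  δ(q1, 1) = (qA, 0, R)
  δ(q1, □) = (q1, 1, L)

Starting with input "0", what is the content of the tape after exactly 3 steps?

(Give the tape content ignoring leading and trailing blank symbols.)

Execution trace:
Initial: [q0]0
Step 1: δ(q0, 0) = (q1, □, L) → [q1]□□
Step 2: δ(q1, □) = (q1, 1, L) → [q1]□1□
Step 3: δ(q1, □) = (q1, 1, L) → [q1]□11□

After 3 steps, the tape (ignoring leading/trailing blanks) is: 11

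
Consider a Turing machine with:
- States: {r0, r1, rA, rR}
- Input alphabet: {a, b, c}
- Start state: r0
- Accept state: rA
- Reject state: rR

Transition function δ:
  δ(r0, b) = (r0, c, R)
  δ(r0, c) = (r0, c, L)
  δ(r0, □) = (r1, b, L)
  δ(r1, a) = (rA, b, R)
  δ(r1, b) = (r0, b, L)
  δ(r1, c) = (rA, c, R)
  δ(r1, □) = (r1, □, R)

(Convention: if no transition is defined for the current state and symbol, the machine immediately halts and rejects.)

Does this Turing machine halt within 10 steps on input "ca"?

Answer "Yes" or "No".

Execution trace:
Initial: [r0]ca
Step 1: δ(r0, c) = (r0, c, L) → [r0]□ca
Step 2: δ(r0, □) = (r1, b, L) → [r1]□bca
Step 3: δ(r1, □) = (r1, □, R) → □[r1]bca
Step 4: δ(r1, b) = (r0, b, L) → [r0]□bca
Step 5: δ(r0, □) = (r1, b, L) → [r1]□bbca
Step 6: δ(r1, □) = (r1, □, R) → □[r1]bbca
Step 7: δ(r1, b) = (r0, b, L) → [r0]□bbca
Step 8: δ(r0, □) = (r1, b, L) → [r1]□bbbca
Step 9: δ(r1, □) = (r1, □, R) → □[r1]bbbca
Step 10: δ(r1, b) = (r0, b, L) → [r0]□bbbca

The machine has not reached a halting state after 10 steps.
The machine did not halt within the 10-step bound.

Answer: No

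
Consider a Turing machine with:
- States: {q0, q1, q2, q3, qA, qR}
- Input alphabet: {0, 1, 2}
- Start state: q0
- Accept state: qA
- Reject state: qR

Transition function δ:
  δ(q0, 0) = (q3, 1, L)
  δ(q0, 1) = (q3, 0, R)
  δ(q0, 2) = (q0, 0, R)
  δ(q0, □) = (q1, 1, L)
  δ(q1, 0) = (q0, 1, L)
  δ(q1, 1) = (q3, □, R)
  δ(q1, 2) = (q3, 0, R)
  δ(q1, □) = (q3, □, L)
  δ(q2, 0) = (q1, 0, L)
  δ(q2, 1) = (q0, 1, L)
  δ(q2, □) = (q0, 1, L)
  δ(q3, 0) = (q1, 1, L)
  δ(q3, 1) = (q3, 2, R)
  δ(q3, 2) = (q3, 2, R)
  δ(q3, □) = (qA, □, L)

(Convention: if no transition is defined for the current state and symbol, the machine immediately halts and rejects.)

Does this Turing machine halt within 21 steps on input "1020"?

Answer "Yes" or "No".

Execution trace:
Initial: [q0]1020
Step 1: δ(q0, 1) = (q3, 0, R) → 0[q3]020
Step 2: δ(q3, 0) = (q1, 1, L) → [q1]0120
Step 3: δ(q1, 0) = (q0, 1, L) → [q0]□1120
Step 4: δ(q0, □) = (q1, 1, L) → [q1]□11120
Step 5: δ(q1, □) = (q3, □, L) → [q3]□□11120
Step 6: δ(q3, □) = (qA, □, L) → [qA]□□□11120

The machine reaches the accept state qA and halts.
The machine halted after 6 steps (within the 21-step bound).

Answer: Yes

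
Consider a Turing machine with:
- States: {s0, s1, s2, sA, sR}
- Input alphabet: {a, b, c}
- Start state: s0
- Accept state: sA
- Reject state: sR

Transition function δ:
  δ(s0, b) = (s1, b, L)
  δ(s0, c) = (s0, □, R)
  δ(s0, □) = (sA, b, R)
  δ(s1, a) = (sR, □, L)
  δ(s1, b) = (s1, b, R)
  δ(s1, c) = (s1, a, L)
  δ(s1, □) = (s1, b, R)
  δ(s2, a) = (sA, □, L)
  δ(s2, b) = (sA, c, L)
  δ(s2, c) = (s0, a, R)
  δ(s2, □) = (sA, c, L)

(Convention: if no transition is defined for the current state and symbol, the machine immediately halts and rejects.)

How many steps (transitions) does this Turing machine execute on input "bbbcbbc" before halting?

Execution trace:
Initial: [s0]bbbcbbc
Step 1: δ(s0, b) = (s1, b, L) → [s1]□bbbcbbc
Step 2: δ(s1, □) = (s1, b, R) → b[s1]bbbcbbc
Step 3: δ(s1, b) = (s1, b, R) → bb[s1]bbcbbc
Step 4: δ(s1, b) = (s1, b, R) → bbb[s1]bcbbc
Step 5: δ(s1, b) = (s1, b, R) → bbbb[s1]cbbc
Step 6: δ(s1, c) = (s1, a, L) → bbb[s1]babbc
Step 7: δ(s1, b) = (s1, b, R) → bbbb[s1]abbc
Step 8: δ(s1, a) = (sR, □, L) → bbb[sR]b□bbc

The machine reaches the reject state sR and halts.

The machine executed 8 steps before halting.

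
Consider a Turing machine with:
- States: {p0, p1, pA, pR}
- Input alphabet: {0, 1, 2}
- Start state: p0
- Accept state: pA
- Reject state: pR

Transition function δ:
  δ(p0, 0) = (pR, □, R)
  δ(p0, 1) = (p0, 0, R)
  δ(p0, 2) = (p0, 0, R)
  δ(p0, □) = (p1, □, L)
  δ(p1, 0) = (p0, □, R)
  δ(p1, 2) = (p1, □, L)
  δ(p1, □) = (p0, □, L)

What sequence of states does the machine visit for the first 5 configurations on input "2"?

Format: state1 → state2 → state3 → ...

Execution trace:
Initial: [p0]2
Step 1: δ(p0, 2) = (p0, 0, R) → 0[p0]□
Step 2: δ(p0, □) = (p1, □, L) → [p1]0□
Step 3: δ(p1, 0) = (p0, □, R) → □[p0]□
Step 4: δ(p0, □) = (p1, □, L) → [p1]□□

State sequence: p0 → p0 → p1 → p0 → p1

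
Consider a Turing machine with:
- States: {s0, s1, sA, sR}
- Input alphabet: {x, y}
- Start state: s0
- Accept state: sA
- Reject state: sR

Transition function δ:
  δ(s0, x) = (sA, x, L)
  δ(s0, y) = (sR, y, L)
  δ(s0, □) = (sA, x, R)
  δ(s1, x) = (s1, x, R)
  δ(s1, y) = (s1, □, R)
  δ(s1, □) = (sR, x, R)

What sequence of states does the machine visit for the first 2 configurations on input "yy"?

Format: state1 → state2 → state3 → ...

Execution trace:
Initial: [s0]yy
Step 1: δ(s0, y) = (sR, y, L) → [sR]□yy

The machine reaches the reject state sR and halts.

State sequence: s0 → sR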